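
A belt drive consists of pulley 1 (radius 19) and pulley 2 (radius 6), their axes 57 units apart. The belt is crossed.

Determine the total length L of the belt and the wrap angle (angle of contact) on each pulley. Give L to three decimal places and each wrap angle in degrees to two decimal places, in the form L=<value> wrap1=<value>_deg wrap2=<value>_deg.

L=203.692 wrap1=232.03_deg wrap2=232.03_deg

crossed belt: β = asin((r1+r2)/C) = asin(25/57) = 26.0144°
wrap1 = wrap2 = π + 2β = 232.0287°
tangent length = C·cosβ = 51.2250
L = (r1+r2)·wrap + 2·C·cosβ = 25·4.0497 + 2·51.2250 = 203.6916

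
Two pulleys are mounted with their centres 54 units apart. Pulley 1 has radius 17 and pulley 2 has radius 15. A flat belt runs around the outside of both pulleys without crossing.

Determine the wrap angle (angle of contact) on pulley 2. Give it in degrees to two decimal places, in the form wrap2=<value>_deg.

wrap2=175.75_deg

open belt: β = asin((r2−r1)/C) = asin(-2/54) = -2.1226°
wrap1 = π − 2β = 184.2451°
wrap2 = π + 2β = 175.7549°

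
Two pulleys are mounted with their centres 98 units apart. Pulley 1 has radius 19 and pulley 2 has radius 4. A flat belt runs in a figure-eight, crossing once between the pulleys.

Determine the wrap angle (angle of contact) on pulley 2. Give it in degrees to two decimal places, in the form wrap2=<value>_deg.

crossed belt: β = asin((r1+r2)/C) = asin(23/98) = 13.5736°
wrap1 = wrap2 = π + 2β = 207.1472°

wrap2=207.15_deg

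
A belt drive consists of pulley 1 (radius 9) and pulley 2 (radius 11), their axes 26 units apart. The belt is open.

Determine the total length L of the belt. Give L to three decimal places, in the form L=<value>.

L=114.986

open belt: β = asin((r2−r1)/C) = asin(2/26) = 4.4117°
wrap1 = π − 2β = 171.1765°
wrap2 = π + 2β = 188.8235°
tangent length = C·cosβ = 25.9230
L = r1·wrap1 + r2·wrap2 + 2·C·cosβ = 9·2.9876 + 11·3.2956 + 2·25.9230 = 114.9858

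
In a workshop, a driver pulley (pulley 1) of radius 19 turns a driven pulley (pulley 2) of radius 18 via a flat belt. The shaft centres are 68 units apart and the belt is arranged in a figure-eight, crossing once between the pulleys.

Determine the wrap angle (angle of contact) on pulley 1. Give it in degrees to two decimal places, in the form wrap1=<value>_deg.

crossed belt: β = asin((r1+r2)/C) = asin(37/68) = 32.9644°
wrap1 = wrap2 = π + 2β = 245.9288°

wrap1=245.93_deg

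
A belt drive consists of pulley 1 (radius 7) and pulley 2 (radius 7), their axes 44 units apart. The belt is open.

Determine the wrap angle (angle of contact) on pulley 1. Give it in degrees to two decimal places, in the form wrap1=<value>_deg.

open belt: β = asin((r2−r1)/C) = asin(0/44) = 0.0000°
wrap1 = π − 2β = 180.0000°
wrap2 = π + 2β = 180.0000°

wrap1=180.00_deg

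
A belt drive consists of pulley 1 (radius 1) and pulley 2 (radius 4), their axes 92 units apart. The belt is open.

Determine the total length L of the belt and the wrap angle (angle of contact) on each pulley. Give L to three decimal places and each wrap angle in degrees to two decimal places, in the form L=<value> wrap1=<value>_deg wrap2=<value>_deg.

L=199.806 wrap1=176.26_deg wrap2=183.74_deg

open belt: β = asin((r2−r1)/C) = asin(3/92) = 1.8687°
wrap1 = π − 2β = 176.2627°
wrap2 = π + 2β = 183.7373°
tangent length = C·cosβ = 91.9511
L = r1·wrap1 + r2·wrap2 + 2·C·cosβ = 1·3.0764 + 4·3.2068 + 2·91.9511 = 199.8058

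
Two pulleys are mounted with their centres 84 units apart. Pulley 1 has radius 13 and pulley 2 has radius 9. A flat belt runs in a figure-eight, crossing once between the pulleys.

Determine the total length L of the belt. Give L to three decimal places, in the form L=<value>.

crossed belt: β = asin((r1+r2)/C) = asin(22/84) = 15.1831°
wrap1 = wrap2 = π + 2β = 210.3662°
tangent length = C·cosβ = 81.0679
L = (r1+r2)·wrap + 2·C·cosβ = 22·3.6716 + 2·81.0679 = 242.9106

L=242.911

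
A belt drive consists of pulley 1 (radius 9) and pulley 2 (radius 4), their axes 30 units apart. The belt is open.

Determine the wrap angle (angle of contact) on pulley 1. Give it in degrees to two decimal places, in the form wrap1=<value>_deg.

wrap1=199.19_deg

open belt: β = asin((r2−r1)/C) = asin(-5/30) = -9.5941°
wrap1 = π − 2β = 199.1881°
wrap2 = π + 2β = 160.8119°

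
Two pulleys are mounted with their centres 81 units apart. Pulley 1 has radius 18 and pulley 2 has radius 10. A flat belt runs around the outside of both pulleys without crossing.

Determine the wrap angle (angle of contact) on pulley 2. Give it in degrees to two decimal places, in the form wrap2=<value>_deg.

wrap2=168.66_deg

open belt: β = asin((r2−r1)/C) = asin(-8/81) = -5.6681°
wrap1 = π − 2β = 191.3362°
wrap2 = π + 2β = 168.6638°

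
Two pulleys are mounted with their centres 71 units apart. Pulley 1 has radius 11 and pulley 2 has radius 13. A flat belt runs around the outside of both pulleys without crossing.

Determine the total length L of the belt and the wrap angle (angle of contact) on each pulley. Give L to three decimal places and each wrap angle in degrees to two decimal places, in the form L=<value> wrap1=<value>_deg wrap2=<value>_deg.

open belt: β = asin((r2−r1)/C) = asin(2/71) = 1.6142°
wrap1 = π − 2β = 176.7716°
wrap2 = π + 2β = 183.2284°
tangent length = C·cosβ = 70.9718
L = r1·wrap1 + r2·wrap2 + 2·C·cosβ = 11·3.0852 + 13·3.1979 + 2·70.9718 = 217.4546

L=217.455 wrap1=176.77_deg wrap2=183.23_deg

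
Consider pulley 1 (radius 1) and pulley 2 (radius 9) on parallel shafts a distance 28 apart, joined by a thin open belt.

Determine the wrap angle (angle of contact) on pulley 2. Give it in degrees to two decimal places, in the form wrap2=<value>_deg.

wrap2=213.20_deg

open belt: β = asin((r2−r1)/C) = asin(8/28) = 16.6015°
wrap1 = π − 2β = 146.7969°
wrap2 = π + 2β = 213.2031°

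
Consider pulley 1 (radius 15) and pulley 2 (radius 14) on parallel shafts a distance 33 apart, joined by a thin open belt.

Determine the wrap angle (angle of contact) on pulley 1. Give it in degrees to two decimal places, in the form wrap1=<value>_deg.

wrap1=183.47_deg

open belt: β = asin((r2−r1)/C) = asin(-1/33) = -1.7365°
wrap1 = π − 2β = 183.4730°
wrap2 = π + 2β = 176.5270°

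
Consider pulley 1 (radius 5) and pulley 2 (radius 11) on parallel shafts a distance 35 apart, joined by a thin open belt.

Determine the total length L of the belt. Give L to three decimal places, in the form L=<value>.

open belt: β = asin((r2−r1)/C) = asin(6/35) = 9.8709°
wrap1 = π − 2β = 160.2582°
wrap2 = π + 2β = 199.7418°
tangent length = C·cosβ = 34.4819
L = r1·wrap1 + r2·wrap2 + 2·C·cosβ = 5·2.7970 + 11·3.4862 + 2·34.4819 = 121.2966

L=121.297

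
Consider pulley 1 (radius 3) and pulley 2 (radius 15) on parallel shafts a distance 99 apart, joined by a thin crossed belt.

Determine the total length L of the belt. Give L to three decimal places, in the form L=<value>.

L=257.831

crossed belt: β = asin((r1+r2)/C) = asin(18/99) = 10.4757°
wrap1 = wrap2 = π + 2β = 200.9514°
tangent length = C·cosβ = 97.3499
L = (r1+r2)·wrap + 2·C·cosβ = 18·3.5073 + 2·97.3499 = 257.8305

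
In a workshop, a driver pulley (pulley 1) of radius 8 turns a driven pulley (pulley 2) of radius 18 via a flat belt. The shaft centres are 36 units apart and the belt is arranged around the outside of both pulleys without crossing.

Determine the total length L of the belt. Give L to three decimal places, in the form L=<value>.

L=156.477

open belt: β = asin((r2−r1)/C) = asin(10/36) = 16.1276°
wrap1 = π − 2β = 147.7448°
wrap2 = π + 2β = 212.2552°
tangent length = C·cosβ = 34.5832
L = r1·wrap1 + r2·wrap2 + 2·C·cosβ = 8·2.5786 + 18·3.7046 + 2·34.5832 = 156.4775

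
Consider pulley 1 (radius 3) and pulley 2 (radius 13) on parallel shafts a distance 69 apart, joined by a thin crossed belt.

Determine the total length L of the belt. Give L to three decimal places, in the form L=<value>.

L=191.993

crossed belt: β = asin((r1+r2)/C) = asin(16/69) = 13.4080°
wrap1 = wrap2 = π + 2β = 206.8160°
tangent length = C·cosβ = 67.1193
L = (r1+r2)·wrap + 2·C·cosβ = 16·3.6096 + 2·67.1193 = 191.9925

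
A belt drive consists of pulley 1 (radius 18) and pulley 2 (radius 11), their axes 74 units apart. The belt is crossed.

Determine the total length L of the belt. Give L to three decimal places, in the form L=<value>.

L=250.624

crossed belt: β = asin((r1+r2)/C) = asin(29/74) = 23.0723°
wrap1 = wrap2 = π + 2β = 226.1445°
tangent length = C·cosβ = 68.0808
L = (r1+r2)·wrap + 2·C·cosβ = 29·3.9470 + 2·68.0808 = 250.6237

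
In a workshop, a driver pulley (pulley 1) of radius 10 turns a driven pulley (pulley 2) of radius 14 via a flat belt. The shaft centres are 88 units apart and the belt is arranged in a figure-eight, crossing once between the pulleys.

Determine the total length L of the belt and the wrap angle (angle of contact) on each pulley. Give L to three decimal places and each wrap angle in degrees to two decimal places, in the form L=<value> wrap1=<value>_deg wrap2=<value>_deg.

crossed belt: β = asin((r1+r2)/C) = asin(24/88) = 15.8266°
wrap1 = wrap2 = π + 2β = 211.6532°
tangent length = C·cosβ = 84.6640
L = (r1+r2)·wrap + 2·C·cosβ = 24·3.6940 + 2·84.6640 = 257.9852

L=257.985 wrap1=211.65_deg wrap2=211.65_deg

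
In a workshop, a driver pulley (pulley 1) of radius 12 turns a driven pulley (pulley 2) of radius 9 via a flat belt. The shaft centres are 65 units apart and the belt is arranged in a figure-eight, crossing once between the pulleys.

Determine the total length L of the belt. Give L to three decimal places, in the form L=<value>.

crossed belt: β = asin((r1+r2)/C) = asin(21/65) = 18.8491°
wrap1 = wrap2 = π + 2β = 217.6982°
tangent length = C·cosβ = 61.5142
L = (r1+r2)·wrap + 2·C·cosβ = 21·3.7996 + 2·61.5142 = 202.8190

L=202.819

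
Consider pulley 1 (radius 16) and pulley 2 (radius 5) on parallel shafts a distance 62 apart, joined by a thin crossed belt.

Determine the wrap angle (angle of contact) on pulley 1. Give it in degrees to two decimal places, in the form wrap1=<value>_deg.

wrap1=219.60_deg

crossed belt: β = asin((r1+r2)/C) = asin(21/62) = 19.7983°
wrap1 = wrap2 = π + 2β = 219.5966°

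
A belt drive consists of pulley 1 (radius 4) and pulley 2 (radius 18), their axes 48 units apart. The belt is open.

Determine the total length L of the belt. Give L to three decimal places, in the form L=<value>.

L=169.228

open belt: β = asin((r2−r1)/C) = asin(14/48) = 16.9578°
wrap1 = π − 2β = 146.0845°
wrap2 = π + 2β = 213.9155°
tangent length = C·cosβ = 45.9130
L = r1·wrap1 + r2·wrap2 + 2·C·cosβ = 4·2.5497 + 18·3.7335 + 2·45.9130 = 169.2281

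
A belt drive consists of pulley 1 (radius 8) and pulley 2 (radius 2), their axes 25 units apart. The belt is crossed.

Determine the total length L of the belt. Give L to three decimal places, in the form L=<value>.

crossed belt: β = asin((r1+r2)/C) = asin(10/25) = 23.5782°
wrap1 = wrap2 = π + 2β = 227.1564°
tangent length = C·cosβ = 22.9129
L = (r1+r2)·wrap + 2·C·cosβ = 10·3.9646 + 2·22.9129 = 85.4720

L=85.472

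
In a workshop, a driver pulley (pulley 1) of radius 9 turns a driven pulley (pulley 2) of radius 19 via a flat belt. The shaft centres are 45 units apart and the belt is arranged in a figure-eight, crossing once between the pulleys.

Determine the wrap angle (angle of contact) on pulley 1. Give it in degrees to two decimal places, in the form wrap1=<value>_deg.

crossed belt: β = asin((r1+r2)/C) = asin(28/45) = 38.4786°
wrap1 = wrap2 = π + 2β = 256.9572°

wrap1=256.96_deg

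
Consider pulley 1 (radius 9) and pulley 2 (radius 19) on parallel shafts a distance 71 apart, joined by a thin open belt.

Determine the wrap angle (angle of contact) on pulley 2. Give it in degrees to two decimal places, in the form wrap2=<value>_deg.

wrap2=196.19_deg

open belt: β = asin((r2−r1)/C) = asin(10/71) = 8.0967°
wrap1 = π − 2β = 163.8065°
wrap2 = π + 2β = 196.1935°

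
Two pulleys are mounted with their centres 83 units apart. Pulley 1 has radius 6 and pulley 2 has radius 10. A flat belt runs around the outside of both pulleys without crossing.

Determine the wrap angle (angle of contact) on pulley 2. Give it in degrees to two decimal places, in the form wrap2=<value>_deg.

open belt: β = asin((r2−r1)/C) = asin(4/83) = 2.7623°
wrap1 = π − 2β = 174.4754°
wrap2 = π + 2β = 185.5246°

wrap2=185.52_deg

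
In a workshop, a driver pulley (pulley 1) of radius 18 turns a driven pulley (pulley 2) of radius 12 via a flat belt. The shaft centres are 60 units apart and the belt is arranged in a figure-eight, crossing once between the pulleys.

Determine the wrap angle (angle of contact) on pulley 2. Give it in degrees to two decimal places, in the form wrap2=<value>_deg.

crossed belt: β = asin((r1+r2)/C) = asin(30/60) = 30.0000°
wrap1 = wrap2 = π + 2β = 240.0000°

wrap2=240.00_deg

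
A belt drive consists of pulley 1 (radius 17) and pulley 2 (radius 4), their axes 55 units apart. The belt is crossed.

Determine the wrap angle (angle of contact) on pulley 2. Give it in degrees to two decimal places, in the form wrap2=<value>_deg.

crossed belt: β = asin((r1+r2)/C) = asin(21/55) = 22.4464°
wrap1 = wrap2 = π + 2β = 224.8927°

wrap2=224.89_deg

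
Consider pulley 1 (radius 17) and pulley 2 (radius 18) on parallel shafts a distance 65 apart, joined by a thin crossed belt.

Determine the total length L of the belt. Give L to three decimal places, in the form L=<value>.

crossed belt: β = asin((r1+r2)/C) = asin(35/65) = 32.5790°
wrap1 = wrap2 = π + 2β = 245.1579°
tangent length = C·cosβ = 54.7723
L = (r1+r2)·wrap + 2·C·cosβ = 35·4.2788 + 2·54.7723 = 259.3030

L=259.303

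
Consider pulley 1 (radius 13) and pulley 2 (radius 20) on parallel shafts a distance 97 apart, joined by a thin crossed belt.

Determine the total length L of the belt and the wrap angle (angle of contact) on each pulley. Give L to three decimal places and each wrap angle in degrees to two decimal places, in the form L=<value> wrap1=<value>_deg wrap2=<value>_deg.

crossed belt: β = asin((r1+r2)/C) = asin(33/97) = 19.8894°
wrap1 = wrap2 = π + 2β = 219.7789°
tangent length = C·cosβ = 91.2140
L = (r1+r2)·wrap + 2·C·cosβ = 33·3.8359 + 2·91.2140 = 309.0116

L=309.012 wrap1=219.78_deg wrap2=219.78_deg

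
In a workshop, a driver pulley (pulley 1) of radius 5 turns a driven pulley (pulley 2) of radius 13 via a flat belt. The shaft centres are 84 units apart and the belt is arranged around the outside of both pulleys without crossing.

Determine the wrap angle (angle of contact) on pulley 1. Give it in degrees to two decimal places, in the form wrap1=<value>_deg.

open belt: β = asin((r2−r1)/C) = asin(8/84) = 5.4650°
wrap1 = π − 2β = 169.0700°
wrap2 = π + 2β = 190.9300°

wrap1=169.07_deg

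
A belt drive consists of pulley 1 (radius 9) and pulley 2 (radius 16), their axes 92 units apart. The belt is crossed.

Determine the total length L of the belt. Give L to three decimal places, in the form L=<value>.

L=269.376

crossed belt: β = asin((r1+r2)/C) = asin(25/92) = 15.7678°
wrap1 = wrap2 = π + 2β = 211.5356°
tangent length = C·cosβ = 88.5381
L = (r1+r2)·wrap + 2·C·cosβ = 25·3.6920 + 2·88.5381 = 269.3761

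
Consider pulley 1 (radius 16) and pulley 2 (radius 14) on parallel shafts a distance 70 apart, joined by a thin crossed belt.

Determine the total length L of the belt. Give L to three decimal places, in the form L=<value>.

L=247.314

crossed belt: β = asin((r1+r2)/C) = asin(30/70) = 25.3769°
wrap1 = wrap2 = π + 2β = 230.7539°
tangent length = C·cosβ = 63.2456
L = (r1+r2)·wrap + 2·C·cosβ = 30·4.0274 + 2·63.2456 = 247.3135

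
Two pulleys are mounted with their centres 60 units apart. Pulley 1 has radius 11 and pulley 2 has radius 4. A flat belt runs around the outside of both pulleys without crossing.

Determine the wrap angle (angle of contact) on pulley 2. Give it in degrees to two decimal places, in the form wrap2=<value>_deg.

open belt: β = asin((r2−r1)/C) = asin(-7/60) = -6.6998°
wrap1 = π − 2β = 193.3995°
wrap2 = π + 2β = 166.6005°

wrap2=166.60_deg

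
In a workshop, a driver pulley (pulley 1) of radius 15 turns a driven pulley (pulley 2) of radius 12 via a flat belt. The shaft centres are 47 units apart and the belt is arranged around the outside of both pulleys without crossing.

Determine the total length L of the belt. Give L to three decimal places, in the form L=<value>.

L=179.015

open belt: β = asin((r2−r1)/C) = asin(-3/47) = -3.6597°
wrap1 = π − 2β = 187.3193°
wrap2 = π + 2β = 172.6807°
tangent length = C·cosβ = 46.9042
L = r1·wrap1 + r2·wrap2 + 2·C·cosβ = 15·3.2693 + 12·3.0138 + 2·46.9042 = 179.0146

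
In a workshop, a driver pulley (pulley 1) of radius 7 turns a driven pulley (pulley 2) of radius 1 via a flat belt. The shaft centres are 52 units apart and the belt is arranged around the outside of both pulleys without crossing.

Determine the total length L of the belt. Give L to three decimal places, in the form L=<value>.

L=129.826

open belt: β = asin((r2−r1)/C) = asin(-6/52) = -6.6258°
wrap1 = π − 2β = 193.2516°
wrap2 = π + 2β = 166.7484°
tangent length = C·cosβ = 51.6527
L = r1·wrap1 + r2·wrap2 + 2·C·cosβ = 7·3.3729 + 1·2.9103 + 2·51.6527 = 129.8258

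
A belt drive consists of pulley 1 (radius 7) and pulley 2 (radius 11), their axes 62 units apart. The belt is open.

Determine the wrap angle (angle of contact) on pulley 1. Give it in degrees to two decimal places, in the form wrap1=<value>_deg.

open belt: β = asin((r2−r1)/C) = asin(4/62) = 3.6991°
wrap1 = π − 2β = 172.6019°
wrap2 = π + 2β = 187.3981°

wrap1=172.60_deg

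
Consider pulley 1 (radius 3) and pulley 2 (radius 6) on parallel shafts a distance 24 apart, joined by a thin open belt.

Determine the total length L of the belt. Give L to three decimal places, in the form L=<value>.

L=76.650

open belt: β = asin((r2−r1)/C) = asin(3/24) = 7.1808°
wrap1 = π − 2β = 165.6385°
wrap2 = π + 2β = 194.3615°
tangent length = C·cosβ = 23.8118
L = r1·wrap1 + r2·wrap2 + 2·C·cosβ = 3·2.8909 + 6·3.3922 + 2·23.8118 = 76.6498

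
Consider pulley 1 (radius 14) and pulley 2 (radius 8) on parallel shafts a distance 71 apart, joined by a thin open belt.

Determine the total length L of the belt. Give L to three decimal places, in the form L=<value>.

open belt: β = asin((r2−r1)/C) = asin(-6/71) = -4.8477°
wrap1 = π − 2β = 189.6954°
wrap2 = π + 2β = 170.3046°
tangent length = C·cosβ = 70.7460
L = r1·wrap1 + r2·wrap2 + 2·C·cosβ = 14·3.3108 + 8·2.9724 + 2·70.7460 = 211.6224

L=211.622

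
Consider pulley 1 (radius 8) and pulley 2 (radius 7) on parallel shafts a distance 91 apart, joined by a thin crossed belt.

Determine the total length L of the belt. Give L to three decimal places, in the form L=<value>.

L=231.602

crossed belt: β = asin((r1+r2)/C) = asin(15/91) = 9.4877°
wrap1 = wrap2 = π + 2β = 198.9753°
tangent length = C·cosβ = 89.7552
L = (r1+r2)·wrap + 2·C·cosβ = 15·3.4728 + 2·89.7552 = 231.6021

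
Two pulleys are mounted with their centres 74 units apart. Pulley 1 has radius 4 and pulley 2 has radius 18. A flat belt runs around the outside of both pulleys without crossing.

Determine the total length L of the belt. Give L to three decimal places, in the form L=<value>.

open belt: β = asin((r2−r1)/C) = asin(14/74) = 10.9055°
wrap1 = π − 2β = 158.1891°
wrap2 = π + 2β = 201.8109°
tangent length = C·cosβ = 72.6636
L = r1·wrap1 + r2·wrap2 + 2·C·cosβ = 4·2.7609 + 18·3.5223 + 2·72.6636 = 219.7717

L=219.772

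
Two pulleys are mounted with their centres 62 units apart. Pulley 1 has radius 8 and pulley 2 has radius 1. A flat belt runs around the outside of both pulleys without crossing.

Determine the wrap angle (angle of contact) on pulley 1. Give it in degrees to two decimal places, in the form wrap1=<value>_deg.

wrap1=192.97_deg

open belt: β = asin((r2−r1)/C) = asin(-7/62) = -6.4827°
wrap1 = π − 2β = 192.9654°
wrap2 = π + 2β = 167.0346°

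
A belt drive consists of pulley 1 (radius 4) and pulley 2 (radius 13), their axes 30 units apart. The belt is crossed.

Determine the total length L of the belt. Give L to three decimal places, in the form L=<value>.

L=123.327

crossed belt: β = asin((r1+r2)/C) = asin(17/30) = 34.5181°
wrap1 = wrap2 = π + 2β = 249.0362°
tangent length = C·cosβ = 24.7184
L = (r1+r2)·wrap + 2·C·cosβ = 17·4.3465 + 2·24.7184 = 123.3274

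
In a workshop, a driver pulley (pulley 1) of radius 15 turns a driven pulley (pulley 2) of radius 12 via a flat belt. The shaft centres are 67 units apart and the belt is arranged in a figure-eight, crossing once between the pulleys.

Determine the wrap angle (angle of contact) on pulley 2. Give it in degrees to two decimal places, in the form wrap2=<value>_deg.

wrap2=227.53_deg

crossed belt: β = asin((r1+r2)/C) = asin(27/67) = 23.7649°
wrap1 = wrap2 = π + 2β = 227.5298°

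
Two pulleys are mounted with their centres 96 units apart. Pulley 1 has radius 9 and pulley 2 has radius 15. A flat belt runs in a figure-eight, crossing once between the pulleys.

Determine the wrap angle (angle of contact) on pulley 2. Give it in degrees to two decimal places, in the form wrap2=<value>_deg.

wrap2=208.96_deg

crossed belt: β = asin((r1+r2)/C) = asin(24/96) = 14.4775°
wrap1 = wrap2 = π + 2β = 208.9550°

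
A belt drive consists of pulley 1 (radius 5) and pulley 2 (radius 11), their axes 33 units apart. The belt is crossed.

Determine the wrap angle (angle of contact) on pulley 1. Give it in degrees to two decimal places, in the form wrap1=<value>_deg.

crossed belt: β = asin((r1+r2)/C) = asin(16/33) = 29.0025°
wrap1 = wrap2 = π + 2β = 238.0051°

wrap1=238.01_deg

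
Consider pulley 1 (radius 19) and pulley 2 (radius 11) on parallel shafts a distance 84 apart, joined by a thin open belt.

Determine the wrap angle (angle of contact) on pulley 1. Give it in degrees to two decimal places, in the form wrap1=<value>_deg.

wrap1=190.93_deg

open belt: β = asin((r2−r1)/C) = asin(-8/84) = -5.4650°
wrap1 = π − 2β = 190.9300°
wrap2 = π + 2β = 169.0700°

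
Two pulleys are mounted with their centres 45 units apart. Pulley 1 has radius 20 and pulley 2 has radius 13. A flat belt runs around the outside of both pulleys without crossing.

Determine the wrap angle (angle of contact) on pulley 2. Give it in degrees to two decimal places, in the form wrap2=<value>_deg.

open belt: β = asin((r2−r1)/C) = asin(-7/45) = -8.9490°
wrap1 = π − 2β = 197.8980°
wrap2 = π + 2β = 162.1020°

wrap2=162.10_deg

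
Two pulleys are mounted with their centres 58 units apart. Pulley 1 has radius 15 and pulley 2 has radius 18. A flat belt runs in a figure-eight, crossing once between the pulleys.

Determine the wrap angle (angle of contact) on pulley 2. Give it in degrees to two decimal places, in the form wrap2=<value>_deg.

wrap2=249.36_deg

crossed belt: β = asin((r1+r2)/C) = asin(33/58) = 34.6781°
wrap1 = wrap2 = π + 2β = 249.3562°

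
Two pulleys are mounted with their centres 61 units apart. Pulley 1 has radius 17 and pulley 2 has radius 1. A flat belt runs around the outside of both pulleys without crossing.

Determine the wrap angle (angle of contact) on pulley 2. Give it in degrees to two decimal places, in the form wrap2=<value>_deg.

open belt: β = asin((r2−r1)/C) = asin(-16/61) = -15.2063°
wrap1 = π − 2β = 210.4126°
wrap2 = π + 2β = 149.5874°

wrap2=149.59_deg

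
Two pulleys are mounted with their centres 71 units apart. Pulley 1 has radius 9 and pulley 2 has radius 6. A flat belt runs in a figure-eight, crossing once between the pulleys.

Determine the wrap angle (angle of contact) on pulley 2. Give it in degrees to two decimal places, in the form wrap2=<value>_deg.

crossed belt: β = asin((r1+r2)/C) = asin(15/71) = 12.1966°
wrap1 = wrap2 = π + 2β = 204.3933°

wrap2=204.39_deg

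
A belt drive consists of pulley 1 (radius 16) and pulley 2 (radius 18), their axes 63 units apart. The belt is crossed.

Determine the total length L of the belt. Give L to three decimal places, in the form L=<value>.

L=251.654

crossed belt: β = asin((r1+r2)/C) = asin(34/63) = 32.6620°
wrap1 = wrap2 = π + 2β = 245.3241°
tangent length = C·cosβ = 53.0377
L = (r1+r2)·wrap + 2·C·cosβ = 34·4.2817 + 2·53.0377 = 251.6537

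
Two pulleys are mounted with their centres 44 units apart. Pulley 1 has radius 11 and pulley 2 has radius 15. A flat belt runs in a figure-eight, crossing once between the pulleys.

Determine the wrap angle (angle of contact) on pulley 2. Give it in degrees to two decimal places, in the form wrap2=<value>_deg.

crossed belt: β = asin((r1+r2)/C) = asin(26/44) = 36.2215°
wrap1 = wrap2 = π + 2β = 252.4431°

wrap2=252.44_deg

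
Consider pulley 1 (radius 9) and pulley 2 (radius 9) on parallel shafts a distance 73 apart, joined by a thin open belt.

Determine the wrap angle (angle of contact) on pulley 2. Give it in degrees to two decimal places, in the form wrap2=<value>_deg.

open belt: β = asin((r2−r1)/C) = asin(0/73) = 0.0000°
wrap1 = π − 2β = 180.0000°
wrap2 = π + 2β = 180.0000°

wrap2=180.00_deg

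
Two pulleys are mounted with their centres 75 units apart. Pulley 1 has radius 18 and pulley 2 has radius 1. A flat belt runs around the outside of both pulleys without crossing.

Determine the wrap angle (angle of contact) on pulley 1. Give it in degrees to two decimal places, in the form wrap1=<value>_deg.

wrap1=206.20_deg

open belt: β = asin((r2−r1)/C) = asin(-17/75) = -13.1009°
wrap1 = π − 2β = 206.2018°
wrap2 = π + 2β = 153.7982°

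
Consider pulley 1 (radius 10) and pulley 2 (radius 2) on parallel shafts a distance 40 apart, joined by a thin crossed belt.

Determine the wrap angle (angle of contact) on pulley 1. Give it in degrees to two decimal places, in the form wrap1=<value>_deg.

crossed belt: β = asin((r1+r2)/C) = asin(12/40) = 17.4576°
wrap1 = wrap2 = π + 2β = 214.9152°

wrap1=214.92_deg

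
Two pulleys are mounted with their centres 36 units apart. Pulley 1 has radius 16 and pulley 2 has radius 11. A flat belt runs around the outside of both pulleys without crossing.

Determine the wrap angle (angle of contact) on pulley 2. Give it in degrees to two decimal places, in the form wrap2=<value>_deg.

open belt: β = asin((r2−r1)/C) = asin(-5/36) = -7.9836°
wrap1 = π − 2β = 195.9671°
wrap2 = π + 2β = 164.0329°

wrap2=164.03_deg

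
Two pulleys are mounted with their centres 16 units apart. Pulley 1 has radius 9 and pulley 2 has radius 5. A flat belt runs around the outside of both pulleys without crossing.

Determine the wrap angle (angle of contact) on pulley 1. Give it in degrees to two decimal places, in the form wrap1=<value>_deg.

open belt: β = asin((r2−r1)/C) = asin(-4/16) = -14.4775°
wrap1 = π − 2β = 208.9550°
wrap2 = π + 2β = 151.0450°

wrap1=208.96_deg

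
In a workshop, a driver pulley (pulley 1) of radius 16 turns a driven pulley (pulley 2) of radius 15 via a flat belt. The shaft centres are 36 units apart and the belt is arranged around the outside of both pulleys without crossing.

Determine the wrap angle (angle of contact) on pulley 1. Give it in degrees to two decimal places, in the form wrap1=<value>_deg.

wrap1=183.18_deg

open belt: β = asin((r2−r1)/C) = asin(-1/36) = -1.5918°
wrap1 = π − 2β = 183.1835°
wrap2 = π + 2β = 176.8165°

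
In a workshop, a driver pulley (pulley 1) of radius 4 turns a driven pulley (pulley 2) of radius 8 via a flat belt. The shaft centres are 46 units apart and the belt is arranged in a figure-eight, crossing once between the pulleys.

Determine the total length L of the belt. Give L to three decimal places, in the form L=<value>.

L=132.848

crossed belt: β = asin((r1+r2)/C) = asin(12/46) = 15.1217°
wrap1 = wrap2 = π + 2β = 210.2433°
tangent length = C·cosβ = 44.4072
L = (r1+r2)·wrap + 2·C·cosβ = 12·3.6694 + 2·44.4072 = 132.8477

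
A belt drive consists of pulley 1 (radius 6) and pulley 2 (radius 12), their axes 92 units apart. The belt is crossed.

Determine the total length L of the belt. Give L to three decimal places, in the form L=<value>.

L=244.082

crossed belt: β = asin((r1+r2)/C) = asin(18/92) = 11.2828°
wrap1 = wrap2 = π + 2β = 202.5656°
tangent length = C·cosβ = 90.2219
L = (r1+r2)·wrap + 2·C·cosβ = 18·3.5354 + 2·90.2219 = 244.0818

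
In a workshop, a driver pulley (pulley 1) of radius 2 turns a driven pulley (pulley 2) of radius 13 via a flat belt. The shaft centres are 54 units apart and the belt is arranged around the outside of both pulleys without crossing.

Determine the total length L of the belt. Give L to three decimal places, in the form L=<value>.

L=157.372

open belt: β = asin((r2−r1)/C) = asin(11/54) = 11.7536°
wrap1 = π − 2β = 156.4927°
wrap2 = π + 2β = 203.5073°
tangent length = C·cosβ = 52.8678
L = r1·wrap1 + r2·wrap2 + 2·C·cosβ = 2·2.7313 + 13·3.5519 + 2·52.8678 = 157.3725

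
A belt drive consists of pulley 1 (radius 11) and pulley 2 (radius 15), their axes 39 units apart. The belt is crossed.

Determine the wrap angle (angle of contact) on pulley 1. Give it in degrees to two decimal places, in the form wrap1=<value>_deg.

wrap1=263.62_deg

crossed belt: β = asin((r1+r2)/C) = asin(26/39) = 41.8103°
wrap1 = wrap2 = π + 2β = 263.6206°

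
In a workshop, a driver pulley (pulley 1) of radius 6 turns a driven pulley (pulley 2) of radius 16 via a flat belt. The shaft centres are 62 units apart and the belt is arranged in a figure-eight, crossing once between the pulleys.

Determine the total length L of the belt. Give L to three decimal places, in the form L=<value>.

L=201.007

crossed belt: β = asin((r1+r2)/C) = asin(22/62) = 20.7836°
wrap1 = wrap2 = π + 2β = 221.5671°
tangent length = C·cosβ = 57.9655
L = (r1+r2)·wrap + 2·C·cosβ = 22·3.8671 + 2·57.9655 = 201.0067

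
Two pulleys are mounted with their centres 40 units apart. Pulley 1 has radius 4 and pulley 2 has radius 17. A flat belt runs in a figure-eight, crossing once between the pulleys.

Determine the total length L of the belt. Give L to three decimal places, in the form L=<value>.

crossed belt: β = asin((r1+r2)/C) = asin(21/40) = 31.6682°
wrap1 = wrap2 = π + 2β = 243.3365°
tangent length = C·cosβ = 34.0441
L = (r1+r2)·wrap + 2·C·cosβ = 21·4.2470 + 2·34.0441 = 157.2757

L=157.276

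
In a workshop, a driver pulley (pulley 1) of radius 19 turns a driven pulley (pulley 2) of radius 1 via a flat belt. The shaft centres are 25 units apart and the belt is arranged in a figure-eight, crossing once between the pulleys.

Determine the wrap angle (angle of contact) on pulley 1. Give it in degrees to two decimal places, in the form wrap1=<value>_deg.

crossed belt: β = asin((r1+r2)/C) = asin(20/25) = 53.1301°
wrap1 = wrap2 = π + 2β = 286.2602°

wrap1=286.26_deg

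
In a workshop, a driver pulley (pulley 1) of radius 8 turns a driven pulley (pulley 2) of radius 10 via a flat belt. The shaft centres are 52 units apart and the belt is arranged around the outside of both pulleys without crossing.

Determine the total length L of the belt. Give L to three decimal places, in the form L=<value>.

open belt: β = asin((r2−r1)/C) = asin(2/52) = 2.2042°
wrap1 = π − 2β = 175.5915°
wrap2 = π + 2β = 184.4085°
tangent length = C·cosβ = 51.9615
L = r1·wrap1 + r2·wrap2 + 2·C·cosβ = 8·3.0647 + 10·3.2185 + 2·51.9615 = 160.6256

L=160.626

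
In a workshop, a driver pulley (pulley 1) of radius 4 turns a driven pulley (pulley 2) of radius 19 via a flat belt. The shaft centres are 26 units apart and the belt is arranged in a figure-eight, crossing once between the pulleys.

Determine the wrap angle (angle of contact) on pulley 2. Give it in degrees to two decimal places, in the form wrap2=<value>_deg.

crossed belt: β = asin((r1+r2)/C) = asin(23/26) = 62.2042°
wrap1 = wrap2 = π + 2β = 304.4085°

wrap2=304.41_deg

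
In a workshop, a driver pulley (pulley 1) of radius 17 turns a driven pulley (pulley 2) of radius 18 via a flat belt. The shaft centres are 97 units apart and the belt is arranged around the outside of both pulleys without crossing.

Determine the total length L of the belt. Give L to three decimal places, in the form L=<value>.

open belt: β = asin((r2−r1)/C) = asin(1/97) = 0.5907°
wrap1 = π − 2β = 178.8186°
wrap2 = π + 2β = 181.1814°
tangent length = C·cosβ = 96.9948
L = r1·wrap1 + r2·wrap2 + 2·C·cosβ = 17·3.1210 + 18·3.1622 + 2·96.9948 = 303.9661

L=303.966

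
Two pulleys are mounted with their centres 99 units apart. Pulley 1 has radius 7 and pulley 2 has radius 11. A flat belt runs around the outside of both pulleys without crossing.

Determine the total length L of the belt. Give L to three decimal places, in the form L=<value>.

open belt: β = asin((r2−r1)/C) = asin(4/99) = 2.3156°
wrap1 = π − 2β = 175.3688°
wrap2 = π + 2β = 184.6312°
tangent length = C·cosβ = 98.9192
L = r1·wrap1 + r2·wrap2 + 2·C·cosβ = 7·3.0608 + 11·3.2224 + 2·98.9192 = 254.7103

L=254.710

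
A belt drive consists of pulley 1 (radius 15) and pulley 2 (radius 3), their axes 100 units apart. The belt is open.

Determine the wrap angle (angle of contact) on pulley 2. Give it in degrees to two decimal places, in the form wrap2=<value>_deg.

wrap2=166.22_deg

open belt: β = asin((r2−r1)/C) = asin(-12/100) = -6.8921°
wrap1 = π − 2β = 193.7842°
wrap2 = π + 2β = 166.2158°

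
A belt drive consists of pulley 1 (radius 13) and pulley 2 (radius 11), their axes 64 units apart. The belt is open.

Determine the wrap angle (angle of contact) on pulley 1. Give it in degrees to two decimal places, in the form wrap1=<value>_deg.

wrap1=183.58_deg

open belt: β = asin((r2−r1)/C) = asin(-2/64) = -1.7908°
wrap1 = π − 2β = 183.5816°
wrap2 = π + 2β = 176.4184°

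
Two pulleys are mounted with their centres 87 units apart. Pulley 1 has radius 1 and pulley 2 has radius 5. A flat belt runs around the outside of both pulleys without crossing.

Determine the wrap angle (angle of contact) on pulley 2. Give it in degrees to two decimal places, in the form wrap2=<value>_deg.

wrap2=185.27_deg

open belt: β = asin((r2−r1)/C) = asin(4/87) = 2.6352°
wrap1 = π − 2β = 174.7296°
wrap2 = π + 2β = 185.2704°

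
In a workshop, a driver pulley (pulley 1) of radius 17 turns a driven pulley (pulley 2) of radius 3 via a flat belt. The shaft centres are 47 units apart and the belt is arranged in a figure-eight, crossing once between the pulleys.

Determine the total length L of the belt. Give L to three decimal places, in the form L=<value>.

crossed belt: β = asin((r1+r2)/C) = asin(20/47) = 25.1843°
wrap1 = wrap2 = π + 2β = 230.3687°
tangent length = C·cosβ = 42.5323
L = (r1+r2)·wrap + 2·C·cosβ = 20·4.0207 + 2·42.5323 = 165.4785

L=165.479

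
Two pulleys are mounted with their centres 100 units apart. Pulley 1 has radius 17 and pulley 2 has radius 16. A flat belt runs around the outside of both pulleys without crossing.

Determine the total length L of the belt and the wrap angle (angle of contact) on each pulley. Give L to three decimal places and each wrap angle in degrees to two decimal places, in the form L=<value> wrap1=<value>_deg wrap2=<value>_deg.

open belt: β = asin((r2−r1)/C) = asin(-1/100) = -0.5730°
wrap1 = π − 2β = 181.1459°
wrap2 = π + 2β = 178.8541°
tangent length = C·cosβ = 99.9950
L = r1·wrap1 + r2·wrap2 + 2·C·cosβ = 17·3.1616 + 16·3.1216 + 2·99.9950 = 303.6826

L=303.683 wrap1=181.15_deg wrap2=178.85_deg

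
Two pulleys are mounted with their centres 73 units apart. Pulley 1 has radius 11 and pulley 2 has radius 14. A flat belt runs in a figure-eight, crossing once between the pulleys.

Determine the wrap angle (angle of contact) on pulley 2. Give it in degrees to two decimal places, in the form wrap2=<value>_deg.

crossed belt: β = asin((r1+r2)/C) = asin(25/73) = 20.0272°
wrap1 = wrap2 = π + 2β = 220.0543°

wrap2=220.05_deg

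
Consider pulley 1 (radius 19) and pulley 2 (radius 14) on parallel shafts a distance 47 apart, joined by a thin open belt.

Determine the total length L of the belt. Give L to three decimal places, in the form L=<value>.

open belt: β = asin((r2−r1)/C) = asin(-5/47) = -6.1069°
wrap1 = π − 2β = 192.2137°
wrap2 = π + 2β = 167.7863°
tangent length = C·cosβ = 46.7333
L = r1·wrap1 + r2·wrap2 + 2·C·cosβ = 19·3.3548 + 14·2.9284 + 2·46.7333 = 198.2050

L=198.205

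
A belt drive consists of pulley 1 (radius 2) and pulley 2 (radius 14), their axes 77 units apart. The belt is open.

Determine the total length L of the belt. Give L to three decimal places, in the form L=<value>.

open belt: β = asin((r2−r1)/C) = asin(12/77) = 8.9658°
wrap1 = π − 2β = 162.0685°
wrap2 = π + 2β = 197.9315°
tangent length = C·cosβ = 76.0592
L = r1·wrap1 + r2·wrap2 + 2·C·cosβ = 2·2.8286 + 14·3.4546 + 2·76.0592 = 206.1394

L=206.139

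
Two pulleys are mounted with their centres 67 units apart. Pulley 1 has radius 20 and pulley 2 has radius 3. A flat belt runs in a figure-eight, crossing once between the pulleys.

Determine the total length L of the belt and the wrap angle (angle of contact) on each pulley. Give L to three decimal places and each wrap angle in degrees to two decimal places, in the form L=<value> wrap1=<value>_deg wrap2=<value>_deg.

L=214.233 wrap1=220.15_deg wrap2=220.15_deg

crossed belt: β = asin((r1+r2)/C) = asin(23/67) = 20.0771°
wrap1 = wrap2 = π + 2β = 220.1541°
tangent length = C·cosβ = 62.9285
L = (r1+r2)·wrap + 2·C·cosβ = 23·3.8424 + 2·62.9285 = 214.2326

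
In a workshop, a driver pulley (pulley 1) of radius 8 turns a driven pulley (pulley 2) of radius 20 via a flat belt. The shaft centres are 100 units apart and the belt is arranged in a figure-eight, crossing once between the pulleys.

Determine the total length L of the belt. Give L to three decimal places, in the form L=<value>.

L=295.857

crossed belt: β = asin((r1+r2)/C) = asin(28/100) = 16.2602°
wrap1 = wrap2 = π + 2β = 212.5204°
tangent length = C·cosβ = 96.0000
L = (r1+r2)·wrap + 2·C·cosβ = 28·3.7092 + 2·96.0000 = 295.8571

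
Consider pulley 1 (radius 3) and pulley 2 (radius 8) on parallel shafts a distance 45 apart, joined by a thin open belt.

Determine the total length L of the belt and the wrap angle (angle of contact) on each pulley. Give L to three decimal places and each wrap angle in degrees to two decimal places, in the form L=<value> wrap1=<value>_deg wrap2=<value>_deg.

L=125.114 wrap1=167.24_deg wrap2=192.76_deg

open belt: β = asin((r2−r1)/C) = asin(5/45) = 6.3794°
wrap1 = π − 2β = 167.2413°
wrap2 = π + 2β = 192.7587°
tangent length = C·cosβ = 44.7214
L = r1·wrap1 + r2·wrap2 + 2·C·cosβ = 3·2.9189 + 8·3.3643 + 2·44.7214 = 125.1136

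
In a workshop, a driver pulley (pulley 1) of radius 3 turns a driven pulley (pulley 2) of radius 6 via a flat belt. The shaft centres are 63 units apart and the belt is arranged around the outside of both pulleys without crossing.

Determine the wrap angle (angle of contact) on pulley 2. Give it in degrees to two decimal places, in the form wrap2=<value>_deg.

wrap2=185.46_deg

open belt: β = asin((r2−r1)/C) = asin(3/63) = 2.7294°
wrap1 = π − 2β = 174.5412°
wrap2 = π + 2β = 185.4588°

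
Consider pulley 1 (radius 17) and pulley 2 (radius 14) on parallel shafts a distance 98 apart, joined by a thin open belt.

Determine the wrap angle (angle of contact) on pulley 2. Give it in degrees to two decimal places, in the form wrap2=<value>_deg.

open belt: β = asin((r2−r1)/C) = asin(-3/98) = -1.7542°
wrap1 = π − 2β = 183.5085°
wrap2 = π + 2β = 176.4915°

wrap2=176.49_deg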